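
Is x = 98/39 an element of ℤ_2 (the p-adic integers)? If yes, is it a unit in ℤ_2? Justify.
x ∈ ℤ_2 but not a unit; v_2(x) = 1 > 0

ℤ_2 = {x ∈ ℚ_2 : v_2(x) ≥ 0} and ℤ_2^× = {x ∈ ℤ_2 : v_2(x) = 0}. Here v_2(98/39) = v_2(num) − v_2(den) = 1; compare against these criteria.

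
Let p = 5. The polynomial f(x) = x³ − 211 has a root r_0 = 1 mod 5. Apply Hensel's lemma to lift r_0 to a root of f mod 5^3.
r_2 = 46 (mod 125)

Hensel: r_{i+1} = r_i − f(r_i)/f′(r_i) mod 5^{i+2}, where f′(x) = 3x². Iterate:
  r_0 = 1 (mod 5)
  r_1 = 21 (mod 25)
  r_2 = 46 (mod 125)
Final: r = 46 with f(r) ≡ 0 mod 5^3.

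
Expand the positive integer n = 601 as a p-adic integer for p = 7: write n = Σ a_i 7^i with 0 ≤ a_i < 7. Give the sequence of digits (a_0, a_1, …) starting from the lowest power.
(a_0, a_1, …) = (6, 1, 5, 1)

Repeated division by 7 gives the digits low-to-high: 601 = 6 + 1·7^1 + 5·7^2 + 1·7^3. Digit sequence: (6, 1, 5, 1).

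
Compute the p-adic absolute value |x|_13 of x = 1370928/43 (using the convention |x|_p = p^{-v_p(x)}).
|1370928/43|_13 = 1/28561

Step 1 — compute v_13(x) by factoring powers of 13 out of the numerator and denominator: v_13(1370928/43) = 4. Step 2 — apply |x|_p = p^{-v_p(x)} = 13^{-4} = 1/28561.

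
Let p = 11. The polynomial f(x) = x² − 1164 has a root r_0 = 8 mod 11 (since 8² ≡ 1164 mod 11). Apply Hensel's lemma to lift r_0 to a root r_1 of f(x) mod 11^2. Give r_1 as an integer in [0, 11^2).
r_1 = 107 (mod 121)

Hensel's recurrence: r_{i+1} = r_i − f(r_i)·(f′(r_i))^{-1} mod 11^{i+2}, with f′(x) = 2x. Iterate:
  r_0 = 8 (mod 11)
  r_1 = 107 (mod 121)
Final: r_1 = 107, and one checks f(r_1) ≡ 0 mod 11^2.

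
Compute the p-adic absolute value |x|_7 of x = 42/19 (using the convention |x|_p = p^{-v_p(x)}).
|42/19|_7 = 1/7

Step 1 — compute v_7(x) by factoring powers of 7 out of the numerator and denominator: v_7(42/19) = 1. Step 2 — apply |x|_p = p^{-v_p(x)} = 7^{-1} = 1/7.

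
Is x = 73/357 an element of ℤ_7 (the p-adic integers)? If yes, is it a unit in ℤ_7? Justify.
x ∉ ℤ_7 (v_7(x) = -1 < 0)

ℤ_7 = {x ∈ ℚ_7 : v_7(x) ≥ 0} and ℤ_7^× = {x ∈ ℤ_7 : v_7(x) = 0}. Here v_7(73/357) = v_7(num) − v_7(den) = -1; compare against these criteria.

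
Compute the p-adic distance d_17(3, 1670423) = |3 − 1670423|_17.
d_17(3, 1670423) = 1/83521

Step 1 — x − y = 3 − 1670423 = -1670420. Step 2 — v_17(-1670420) = 4 (factor: -1670420 = −(17^4 · 20); the sign does not affect v_p). Step 3 — |x − y|_17 = 17^{-4} = 1/83521.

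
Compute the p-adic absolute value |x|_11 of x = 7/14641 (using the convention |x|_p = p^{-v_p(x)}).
|7/14641|_11 = 14641

Step 1 — compute v_11(x) by factoring powers of 11 out of the numerator and denominator: v_11(7/14641) = -4. Step 2 — apply |x|_p = p^{-v_p(x)} = 11^{4} = 14641.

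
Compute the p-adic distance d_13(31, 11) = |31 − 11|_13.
d_13(31, 11) = 1

Step 1 — x − y = 31 − 11 = 20. Step 2 — v_13(20) = 0 (factor: 20 = (13^0 · 20); the sign does not affect v_p). Step 3 — |x − y|_13 = 13^{0} = 1.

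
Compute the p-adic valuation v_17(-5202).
v_17(-5202) = 2

v_17(n) is the largest exponent k such that 17^k divides n. Factor out: -5202 = -17^2 · 18. (Sign doesn't affect v_p.) So v_17(-5202) = 2.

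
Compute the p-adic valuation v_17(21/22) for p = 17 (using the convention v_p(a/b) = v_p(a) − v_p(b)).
v_17(21/22) = 0

Factor powers of 17 from the numerator and denominator of the reduced fraction: 21 = 17^0 · 21 and 22 = 17^0 · 22. Apply v_p(a/b) = v_p(a) − v_p(b): v_17(21/22) = 0 − 0 = 0.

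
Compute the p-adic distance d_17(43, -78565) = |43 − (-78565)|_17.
d_17(43, -78565) = 1/4913

Step 1 — x − y = 43 − (-78565) = 78608. Step 2 — v_17(78608) = 3 (factor: 78608 = (17^3 · 16); the sign does not affect v_p). Step 3 — |x − y|_17 = 17^{-3} = 1/4913.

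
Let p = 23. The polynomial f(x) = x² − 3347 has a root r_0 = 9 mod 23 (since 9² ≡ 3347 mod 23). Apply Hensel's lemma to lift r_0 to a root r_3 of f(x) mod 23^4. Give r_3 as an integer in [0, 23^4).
r_3 = 198683 (mod 279841)

Hensel's recurrence: r_{i+1} = r_i − f(r_i)·(f′(r_i))^{-1} mod 23^{i+2}, with f′(x) = 2x. Iterate:
  r_0 = 9 (mod 23)
  r_1 = 308 (mod 529)
  r_2 = 4011 (mod 12167)
  r_3 = 198683 (mod 279841)
Final: r_3 = 198683, and one checks f(r_3) ≡ 0 mod 23^4.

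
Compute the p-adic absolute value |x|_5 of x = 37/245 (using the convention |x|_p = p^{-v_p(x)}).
|37/245|_5 = 5

Step 1 — compute v_5(x) by factoring powers of 5 out of the numerator and denominator: v_5(37/245) = -1. Step 2 — apply |x|_p = p^{-v_p(x)} = 5^{1} = 5.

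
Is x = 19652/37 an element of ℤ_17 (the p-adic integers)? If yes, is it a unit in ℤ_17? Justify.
x ∈ ℤ_17 but not a unit; v_17(x) = 3 > 0

ℤ_17 = {x ∈ ℚ_17 : v_17(x) ≥ 0} and ℤ_17^× = {x ∈ ℤ_17 : v_17(x) = 0}. Here v_17(19652/37) = v_17(num) − v_17(den) = 3; compare against these criteria.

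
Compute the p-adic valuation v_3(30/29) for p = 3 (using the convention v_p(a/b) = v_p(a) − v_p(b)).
v_3(30/29) = 1

Factor powers of 3 from the numerator and denominator of the reduced fraction: 30 = 3^1 · 10 and 29 = 3^0 · 29. Apply v_p(a/b) = v_p(a) − v_p(b): v_3(30/29) = 1 − 0 = 1.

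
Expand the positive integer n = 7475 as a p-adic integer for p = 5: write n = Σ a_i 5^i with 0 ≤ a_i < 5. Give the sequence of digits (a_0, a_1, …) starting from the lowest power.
(a_0, a_1, …) = (0, 0, 4, 4, 1, 2)

Repeated division by 5 gives the digits low-to-high: 7475 = 4·5^2 + 4·5^3 + 1·5^4 + 2·5^5. Digit sequence: (0, 0, 4, 4, 1, 2).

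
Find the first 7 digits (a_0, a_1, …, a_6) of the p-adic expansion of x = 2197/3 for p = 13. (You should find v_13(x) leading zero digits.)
(a_0, …, a_6) = (0, 0, 0, 9, 8, 8, 8)

v_13(2197/3) = 3, so a_0 = ... = a_2 = 0. Factor out: x = 13^3 · u with u = 1/3 a unit in ℤ_13. Expand u iteratively via a_{v+i} = u_i mod 13, u_{i+1} = (u_i − a_{v+i})/13:
  u_0 = 1/3;  a_3 = 9;  u_1 = (u_0 − 9)/13 = -2/3
  u_1 = -2/3;  a_4 = 8;  u_2 = (u_1 − 8)/13 = -2/3
  u_2 = -2/3;  a_5 = 8;  u_3 = (u_2 − 8)/13 = -2/3
  u_3 = -2/3;  a_6 = 8;  u_4 = (u_3 − 8)/13 = -2/3
Digits: (0, 0, 0, 9, 8, 8, 8).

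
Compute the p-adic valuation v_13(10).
v_13(10) = 0

v_13(n) is the largest exponent k such that 13^k divides n. Factor out: 10 = 13^0 · 10. (Sign doesn't affect v_p.) So v_13(10) = 0.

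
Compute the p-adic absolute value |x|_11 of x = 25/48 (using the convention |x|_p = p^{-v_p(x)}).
|25/48|_11 = 1

Step 1 — compute v_11(x) by factoring powers of 11 out of the numerator and denominator: v_11(25/48) = 0. Step 2 — apply |x|_p = p^{-v_p(x)} = 11^{0} = 1.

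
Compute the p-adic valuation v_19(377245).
v_19(377245) = 3

v_19(n) is the largest exponent k such that 19^k divides n. Factor out: 377245 = 19^3 · 55. (Sign doesn't affect v_p.) So v_19(377245) = 3.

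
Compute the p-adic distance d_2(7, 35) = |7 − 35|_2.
d_2(7, 35) = 1/4

Step 1 — x − y = 7 − 35 = -28. Step 2 — v_2(-28) = 2 (factor: -28 = −(2^2 · 7); the sign does not affect v_p). Step 3 — |x − y|_2 = 2^{-2} = 1/4.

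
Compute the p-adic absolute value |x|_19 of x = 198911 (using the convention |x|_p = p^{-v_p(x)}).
|198911|_19 = 1/6859

Step 1 — compute v_19(x) by factoring powers of 19 out of the numerator and denominator: v_19(198911) = 3. Step 2 — apply |x|_p = p^{-v_p(x)} = 19^{-3} = 1/6859.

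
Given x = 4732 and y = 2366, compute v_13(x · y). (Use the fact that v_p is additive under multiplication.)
v_13(11195912) = 4

v_p(x) = 2 (factor: 4732 = 13^2 · 28); v_p(y) = 2 (factor: 2366 = 13^2 · 14). Additivity: v_p(xy) = v_p(x) + v_p(y) = 2 + 2 = 4. (Direct check: xy = 11195912 = 13^4 · (392).)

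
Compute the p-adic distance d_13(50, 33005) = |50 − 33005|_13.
d_13(50, 33005) = 1/2197

Step 1 — x − y = 50 − 33005 = -32955. Step 2 — v_13(-32955) = 3 (factor: -32955 = −(13^3 · 15); the sign does not affect v_p). Step 3 — |x − y|_13 = 13^{-3} = 1/2197.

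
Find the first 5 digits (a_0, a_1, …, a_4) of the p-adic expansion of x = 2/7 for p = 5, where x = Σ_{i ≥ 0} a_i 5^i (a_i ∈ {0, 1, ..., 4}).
(a_0, …, a_4) = (1, 2, 1, 4, 2)

v_5(2/7) = 0 (numerator and denominator both coprime to 5), so x ∈ ℤ_5^×. Compute digits iteratively via a_i = x_i mod 5, x_{i+1} = (x_i − a_i)/5, with x_0 = x:
  x_0 = 2/7;  a_0 = 1;  x_1 = (x_0 − 1)/5 = -1/7
  x_1 = -1/7;  a_1 = 2;  x_2 = (x_1 − 2)/5 = -3/7
  x_2 = -3/7;  a_2 = 1;  x_3 = (x_2 − 1)/5 = -2/7
  x_3 = -2/7;  a_3 = 4;  x_4 = (x_3 − 4)/5 = -6/7
  x_4 = -6/7;  a_4 = 2;  x_5 = (x_4 − 2)/5 = -4/7
Digits: (1, 2, 1, 4, 2).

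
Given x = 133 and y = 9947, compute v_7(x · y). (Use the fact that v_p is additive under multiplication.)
v_7(1322951) = 4

v_p(x) = 1 (factor: 133 = 7^1 · 19); v_p(y) = 3 (factor: 9947 = 7^3 · 29). Additivity: v_p(xy) = v_p(x) + v_p(y) = 1 + 3 = 4. (Direct check: xy = 1322951 = 7^4 · (551).)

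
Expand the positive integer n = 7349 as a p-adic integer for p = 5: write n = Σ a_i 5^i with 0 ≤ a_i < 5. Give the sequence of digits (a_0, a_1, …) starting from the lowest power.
(a_0, a_1, …) = (4, 4, 3, 3, 1, 2)

Repeated division by 5 gives the digits low-to-high: 7349 = 4 + 4·5^1 + 3·5^2 + 3·5^3 + 1·5^4 + 2·5^5. Digit sequence: (4, 4, 3, 3, 1, 2).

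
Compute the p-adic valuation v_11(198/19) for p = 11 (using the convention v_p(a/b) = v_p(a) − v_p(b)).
v_11(198/19) = 1

Factor powers of 11 from the numerator and denominator of the reduced fraction: 198 = 11^1 · 18 and 19 = 11^0 · 19. Apply v_p(a/b) = v_p(a) − v_p(b): v_11(198/19) = 1 − 0 = 1.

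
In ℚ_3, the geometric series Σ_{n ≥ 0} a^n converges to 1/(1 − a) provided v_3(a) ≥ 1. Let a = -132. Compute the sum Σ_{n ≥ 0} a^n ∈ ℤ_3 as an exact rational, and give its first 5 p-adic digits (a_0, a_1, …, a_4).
Σ a^n = 1/(1 − a) = 1/133;  first 5 digits = (1, 1, 1, 2, 1)

v_3(a) = 1 ≥ 1, so the series converges in ℤ_3 to 1/(1 − a) = 1/(1 − (-132)) = 1/133. Expand this rational in ℤ_3: compute digits iteratively via d_i = x_i mod 3, x_{i+1} = (x_i − d_i)/3. The first 5 digits are (1, 1, 1, 2, 1).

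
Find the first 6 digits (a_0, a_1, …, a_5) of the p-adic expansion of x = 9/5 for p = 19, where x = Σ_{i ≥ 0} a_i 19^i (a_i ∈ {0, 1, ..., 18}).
(a_0, …, a_5) = (17, 3, 15, 3, 15, 3)

v_19(9/5) = 0 (numerator and denominator both coprime to 19), so x ∈ ℤ_19^×. Compute digits iteratively via a_i = x_i mod 19, x_{i+1} = (x_i − a_i)/19, with x_0 = x:
  x_0 = 9/5;  a_0 = 17;  x_1 = (x_0 − 17)/19 = -4/5
  x_1 = -4/5;  a_1 = 3;  x_2 = (x_1 − 3)/19 = -1/5
  x_2 = -1/5;  a_2 = 15;  x_3 = (x_2 − 15)/19 = -4/5
  x_3 = -4/5;  a_3 = 3;  x_4 = (x_3 − 3)/19 = -1/5
  x_4 = -1/5;  a_4 = 15;  x_5 = (x_4 − 15)/19 = -4/5
  x_5 = -4/5;  a_5 = 3;  x_6 = (x_5 − 3)/19 = -1/5
Digits: (17, 3, 15, 3, 15, 3).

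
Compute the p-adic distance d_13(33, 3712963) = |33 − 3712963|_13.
d_13(33, 3712963) = 1/371293

Step 1 — x − y = 33 − 3712963 = -3712930. Step 2 — v_13(-3712930) = 5 (factor: -3712930 = −(13^5 · 10); the sign does not affect v_p). Step 3 — |x − y|_13 = 13^{-5} = 1/371293.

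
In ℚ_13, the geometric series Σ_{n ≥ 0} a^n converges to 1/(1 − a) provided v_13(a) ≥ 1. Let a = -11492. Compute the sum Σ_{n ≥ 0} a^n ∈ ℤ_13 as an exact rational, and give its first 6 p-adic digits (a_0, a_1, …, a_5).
Σ a^n = 1/(1 − a) = 1/11493;  first 6 digits = (1, 0, 10, 7, 8, 4)

v_13(a) = 2 ≥ 1, so the series converges in ℤ_13 to 1/(1 − a) = 1/(1 − (-11492)) = 1/11493. Expand this rational in ℤ_13: compute digits iteratively via d_i = x_i mod 13, x_{i+1} = (x_i − d_i)/13. The first 6 digits are (1, 0, 10, 7, 8, 4).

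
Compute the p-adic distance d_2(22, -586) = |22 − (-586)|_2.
d_2(22, -586) = 1/32

Step 1 — x − y = 22 − (-586) = 608. Step 2 — v_2(608) = 5 (factor: 608 = (2^5 · 19); the sign does not affect v_p). Step 3 — |x − y|_2 = 2^{-5} = 1/32.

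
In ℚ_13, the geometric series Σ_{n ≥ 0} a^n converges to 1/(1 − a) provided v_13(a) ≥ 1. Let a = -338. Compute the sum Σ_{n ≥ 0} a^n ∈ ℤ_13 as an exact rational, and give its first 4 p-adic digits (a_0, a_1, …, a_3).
Σ a^n = 1/(1 − a) = 1/339;  first 4 digits = (1, 0, 11, 12)

v_13(a) = 2 ≥ 1, so the series converges in ℤ_13 to 1/(1 − a) = 1/(1 − (-338)) = 1/339. Expand this rational in ℤ_13: compute digits iteratively via d_i = x_i mod 13, x_{i+1} = (x_i − d_i)/13. The first 4 digits are (1, 0, 11, 12).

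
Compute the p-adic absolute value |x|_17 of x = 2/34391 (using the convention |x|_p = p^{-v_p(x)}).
|2/34391|_17 = 4913

Step 1 — compute v_17(x) by factoring powers of 17 out of the numerator and denominator: v_17(2/34391) = -3. Step 2 — apply |x|_p = p^{-v_p(x)} = 17^{3} = 4913.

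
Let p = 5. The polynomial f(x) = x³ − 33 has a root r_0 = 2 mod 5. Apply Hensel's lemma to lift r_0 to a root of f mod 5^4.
r_3 = 577 (mod 625)

Hensel: r_{i+1} = r_i − f(r_i)/f′(r_i) mod 5^{i+2}, where f′(x) = 3x². Iterate:
  r_0 = 2 (mod 5)
  r_1 = 2 (mod 25)
  r_2 = 77 (mod 125)
  r_3 = 577 (mod 625)
Final: r = 577 with f(r) ≡ 0 mod 5^4.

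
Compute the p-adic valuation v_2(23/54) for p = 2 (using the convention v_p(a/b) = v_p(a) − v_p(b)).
v_2(23/54) = -1

Factor powers of 2 from the numerator and denominator of the reduced fraction: 23 = 2^0 · 23 and 54 = 2^1 · 27. Apply v_p(a/b) = v_p(a) − v_p(b): v_2(23/54) = 0 − 1 = -1.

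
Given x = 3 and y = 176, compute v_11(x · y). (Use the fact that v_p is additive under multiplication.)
v_11(528) = 1

v_p(x) = 0 (factor: 3 = 11^0 · 3); v_p(y) = 1 (factor: 176 = 11^1 · 16). Additivity: v_p(xy) = v_p(x) + v_p(y) = 0 + 1 = 1. (Direct check: xy = 528 = 11^1 · (48).)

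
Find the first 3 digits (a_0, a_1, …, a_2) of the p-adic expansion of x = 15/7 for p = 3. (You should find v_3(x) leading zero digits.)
(a_0, …, a_2) = (0, 2, 0)

v_3(15/7) = 1, so a_0 = ... = a_0 = 0. Factor out: x = 3^1 · u with u = 5/7 a unit in ℤ_3. Expand u iteratively via a_{v+i} = u_i mod 3, u_{i+1} = (u_i − a_{v+i})/3:
  u_0 = 5/7;  a_1 = 2;  u_1 = (u_0 − 2)/3 = -3/7
  u_1 = -3/7;  a_2 = 0;  u_2 = (u_1 − 0)/3 = -1/7
Digits: (0, 2, 0).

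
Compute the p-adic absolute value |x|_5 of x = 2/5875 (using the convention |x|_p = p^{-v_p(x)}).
|2/5875|_5 = 125

Step 1 — compute v_5(x) by factoring powers of 5 out of the numerator and denominator: v_5(2/5875) = -3. Step 2 — apply |x|_p = p^{-v_p(x)} = 5^{3} = 125.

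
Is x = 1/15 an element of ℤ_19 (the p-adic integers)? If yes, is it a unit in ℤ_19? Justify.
x ∈ ℤ_19^× (unit); v_19(x) = 0

ℤ_19 = {x ∈ ℚ_19 : v_19(x) ≥ 0} and ℤ_19^× = {x ∈ ℤ_19 : v_19(x) = 0}. Here v_19(1/15) = v_19(num) − v_19(den) = 0; compare against these criteria.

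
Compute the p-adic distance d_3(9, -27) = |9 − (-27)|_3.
d_3(9, -27) = 1/9

Step 1 — x − y = 9 − (-27) = 36. Step 2 — v_3(36) = 2 (factor: 36 = (3^2 · 4); the sign does not affect v_p). Step 3 — |x − y|_3 = 3^{-2} = 1/9.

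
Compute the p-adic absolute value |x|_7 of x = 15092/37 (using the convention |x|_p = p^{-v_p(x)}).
|15092/37|_7 = 1/343

Step 1 — compute v_7(x) by factoring powers of 7 out of the numerator and denominator: v_7(15092/37) = 3. Step 2 — apply |x|_p = p^{-v_p(x)} = 7^{-3} = 1/343.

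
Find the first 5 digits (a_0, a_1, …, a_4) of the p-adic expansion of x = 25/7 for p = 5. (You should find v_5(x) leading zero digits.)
(a_0, …, a_4) = (0, 0, 3, 3, 0)

v_5(25/7) = 2, so a_0 = ... = a_1 = 0. Factor out: x = 5^2 · u with u = 1/7 a unit in ℤ_5. Expand u iteratively via a_{v+i} = u_i mod 5, u_{i+1} = (u_i − a_{v+i})/5:
  u_0 = 1/7;  a_2 = 3;  u_1 = (u_0 − 3)/5 = -4/7
  u_1 = -4/7;  a_3 = 3;  u_2 = (u_1 − 3)/5 = -5/7
  u_2 = -5/7;  a_4 = 0;  u_3 = (u_2 − 0)/5 = -1/7
Digits: (0, 0, 3, 3, 0).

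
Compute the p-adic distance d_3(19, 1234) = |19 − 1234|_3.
d_3(19, 1234) = 1/243

Step 1 — x − y = 19 − 1234 = -1215. Step 2 — v_3(-1215) = 5 (factor: -1215 = −(3^5 · 5); the sign does not affect v_p). Step 3 — |x − y|_3 = 3^{-5} = 1/243.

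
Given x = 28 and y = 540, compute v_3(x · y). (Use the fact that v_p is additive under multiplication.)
v_3(15120) = 3

v_p(x) = 0 (factor: 28 = 3^0 · 28); v_p(y) = 3 (factor: 540 = 3^3 · 20). Additivity: v_p(xy) = v_p(x) + v_p(y) = 0 + 3 = 3. (Direct check: xy = 15120 = 3^3 · (560).)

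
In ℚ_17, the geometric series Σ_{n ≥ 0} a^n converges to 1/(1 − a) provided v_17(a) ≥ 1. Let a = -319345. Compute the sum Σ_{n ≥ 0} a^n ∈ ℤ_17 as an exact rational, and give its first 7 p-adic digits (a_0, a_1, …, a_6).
Σ a^n = 1/(1 − a) = 1/319346;  first 7 digits = (1, 0, 0, 3, 13, 16, 8)

v_17(a) = 3 ≥ 1, so the series converges in ℤ_17 to 1/(1 − a) = 1/(1 − (-319345)) = 1/319346. Expand this rational in ℤ_17: compute digits iteratively via d_i = x_i mod 17, x_{i+1} = (x_i − d_i)/17. The first 7 digits are (1, 0, 0, 3, 13, 16, 8).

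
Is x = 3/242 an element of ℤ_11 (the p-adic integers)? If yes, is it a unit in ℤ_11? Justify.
x ∉ ℤ_11 (v_11(x) = -2 < 0)

ℤ_11 = {x ∈ ℚ_11 : v_11(x) ≥ 0} and ℤ_11^× = {x ∈ ℤ_11 : v_11(x) = 0}. Here v_11(3/242) = v_11(num) − v_11(den) = -2; compare against these criteria.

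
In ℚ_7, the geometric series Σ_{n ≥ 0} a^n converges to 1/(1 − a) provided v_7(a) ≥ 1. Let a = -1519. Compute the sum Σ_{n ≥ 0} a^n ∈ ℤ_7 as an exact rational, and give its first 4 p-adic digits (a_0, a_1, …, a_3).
Σ a^n = 1/(1 − a) = 1/1520;  first 4 digits = (1, 0, 4, 2)

v_7(a) = 2 ≥ 1, so the series converges in ℤ_7 to 1/(1 − a) = 1/(1 − (-1519)) = 1/1520. Expand this rational in ℤ_7: compute digits iteratively via d_i = x_i mod 7, x_{i+1} = (x_i − d_i)/7. The first 4 digits are (1, 0, 4, 2).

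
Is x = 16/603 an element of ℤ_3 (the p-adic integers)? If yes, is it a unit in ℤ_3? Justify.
x ∉ ℤ_3 (v_3(x) = -2 < 0)

ℤ_3 = {x ∈ ℚ_3 : v_3(x) ≥ 0} and ℤ_3^× = {x ∈ ℤ_3 : v_3(x) = 0}. Here v_3(16/603) = v_3(num) − v_3(den) = -2; compare against these criteria.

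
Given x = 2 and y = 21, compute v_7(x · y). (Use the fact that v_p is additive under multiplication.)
v_7(42) = 1

v_p(x) = 0 (factor: 2 = 7^0 · 2); v_p(y) = 1 (factor: 21 = 7^1 · 3). Additivity: v_p(xy) = v_p(x) + v_p(y) = 0 + 1 = 1. (Direct check: xy = 42 = 7^1 · (6).)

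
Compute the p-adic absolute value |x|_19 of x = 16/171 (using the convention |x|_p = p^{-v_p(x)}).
|16/171|_19 = 19

Step 1 — compute v_19(x) by factoring powers of 19 out of the numerator and denominator: v_19(16/171) = -1. Step 2 — apply |x|_p = p^{-v_p(x)} = 19^{1} = 19.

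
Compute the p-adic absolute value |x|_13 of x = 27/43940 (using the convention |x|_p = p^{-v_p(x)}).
|27/43940|_13 = 2197

Step 1 — compute v_13(x) by factoring powers of 13 out of the numerator and denominator: v_13(27/43940) = -3. Step 2 — apply |x|_p = p^{-v_p(x)} = 13^{3} = 2197.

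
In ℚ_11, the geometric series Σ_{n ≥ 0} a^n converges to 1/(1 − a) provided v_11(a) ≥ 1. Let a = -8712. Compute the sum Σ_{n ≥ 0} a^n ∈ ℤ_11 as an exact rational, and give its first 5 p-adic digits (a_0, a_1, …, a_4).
Σ a^n = 1/(1 − a) = 1/8713;  first 5 digits = (1, 0, 5, 4, 2)

v_11(a) = 2 ≥ 1, so the series converges in ℤ_11 to 1/(1 − a) = 1/(1 − (-8712)) = 1/8713. Expand this rational in ℤ_11: compute digits iteratively via d_i = x_i mod 11, x_{i+1} = (x_i − d_i)/11. The first 5 digits are (1, 0, 5, 4, 2).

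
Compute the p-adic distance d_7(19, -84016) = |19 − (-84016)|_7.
d_7(19, -84016) = 1/16807

Step 1 — x − y = 19 − (-84016) = 84035. Step 2 — v_7(84035) = 5 (factor: 84035 = (7^5 · 5); the sign does not affect v_p). Step 3 — |x − y|_7 = 7^{-5} = 1/16807.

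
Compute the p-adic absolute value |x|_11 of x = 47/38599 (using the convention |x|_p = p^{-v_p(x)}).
|47/38599|_11 = 1331

Step 1 — compute v_11(x) by factoring powers of 11 out of the numerator and denominator: v_11(47/38599) = -3. Step 2 — apply |x|_p = p^{-v_p(x)} = 11^{3} = 1331.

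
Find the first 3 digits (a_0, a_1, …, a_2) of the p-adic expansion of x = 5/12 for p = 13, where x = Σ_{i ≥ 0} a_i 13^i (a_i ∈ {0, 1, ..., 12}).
(a_0, …, a_2) = (8, 7, 7)

v_13(5/12) = 0 (numerator and denominator both coprime to 13), so x ∈ ℤ_13^×. Compute digits iteratively via a_i = x_i mod 13, x_{i+1} = (x_i − a_i)/13, with x_0 = x:
  x_0 = 5/12;  a_0 = 8;  x_1 = (x_0 − 8)/13 = -7/12
  x_1 = -7/12;  a_1 = 7;  x_2 = (x_1 − 7)/13 = -7/12
  x_2 = -7/12;  a_2 = 7;  x_3 = (x_2 − 7)/13 = -7/12
Digits: (8, 7, 7).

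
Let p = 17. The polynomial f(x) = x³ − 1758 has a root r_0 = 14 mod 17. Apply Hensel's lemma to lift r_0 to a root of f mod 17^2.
r_1 = 31 (mod 289)

Hensel: r_{i+1} = r_i − f(r_i)/f′(r_i) mod 17^{i+2}, where f′(x) = 3x². Iterate:
  r_0 = 14 (mod 17)
  r_1 = 31 (mod 289)
Final: r = 31 with f(r) ≡ 0 mod 17^2.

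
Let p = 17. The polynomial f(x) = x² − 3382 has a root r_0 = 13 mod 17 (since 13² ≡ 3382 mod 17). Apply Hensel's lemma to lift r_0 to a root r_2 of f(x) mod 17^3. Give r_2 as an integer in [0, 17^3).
r_2 = 3549 (mod 4913)

Hensel's recurrence: r_{i+1} = r_i − f(r_i)·(f′(r_i))^{-1} mod 17^{i+2}, with f′(x) = 2x. Iterate:
  r_0 = 13 (mod 17)
  r_1 = 81 (mod 289)
  r_2 = 3549 (mod 4913)
Final: r_2 = 3549, and one checks f(r_2) ≡ 0 mod 17^3.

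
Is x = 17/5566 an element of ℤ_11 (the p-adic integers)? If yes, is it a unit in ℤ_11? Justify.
x ∉ ℤ_11 (v_11(x) = -2 < 0)

ℤ_11 = {x ∈ ℚ_11 : v_11(x) ≥ 0} and ℤ_11^× = {x ∈ ℤ_11 : v_11(x) = 0}. Here v_11(17/5566) = v_11(num) − v_11(den) = -2; compare against these criteria.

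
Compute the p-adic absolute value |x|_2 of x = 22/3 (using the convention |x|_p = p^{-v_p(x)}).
|22/3|_2 = 1/2

Step 1 — compute v_2(x) by factoring powers of 2 out of the numerator and denominator: v_2(22/3) = 1. Step 2 — apply |x|_p = p^{-v_p(x)} = 2^{-1} = 1/2.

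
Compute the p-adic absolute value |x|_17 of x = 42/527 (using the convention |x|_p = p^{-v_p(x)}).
|42/527|_17 = 17

Step 1 — compute v_17(x) by factoring powers of 17 out of the numerator and denominator: v_17(42/527) = -1. Step 2 — apply |x|_p = p^{-v_p(x)} = 17^{1} = 17.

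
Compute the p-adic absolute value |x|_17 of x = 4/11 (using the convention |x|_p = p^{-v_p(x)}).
|4/11|_17 = 1

Step 1 — compute v_17(x) by factoring powers of 17 out of the numerator and denominator: v_17(4/11) = 0. Step 2 — apply |x|_p = p^{-v_p(x)} = 17^{0} = 1.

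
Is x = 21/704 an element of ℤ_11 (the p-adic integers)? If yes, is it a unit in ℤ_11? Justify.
x ∉ ℤ_11 (v_11(x) = -1 < 0)

ℤ_11 = {x ∈ ℚ_11 : v_11(x) ≥ 0} and ℤ_11^× = {x ∈ ℤ_11 : v_11(x) = 0}. Here v_11(21/704) = v_11(num) − v_11(den) = -1; compare against these criteria.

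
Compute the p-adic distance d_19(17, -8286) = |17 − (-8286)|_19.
d_19(17, -8286) = 1/361

Step 1 — x − y = 17 − (-8286) = 8303. Step 2 — v_19(8303) = 2 (factor: 8303 = (19^2 · 23); the sign does not affect v_p). Step 3 — |x − y|_19 = 19^{-2} = 1/361.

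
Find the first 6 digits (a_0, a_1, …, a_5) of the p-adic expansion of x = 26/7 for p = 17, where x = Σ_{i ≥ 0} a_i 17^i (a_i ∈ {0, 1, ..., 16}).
(a_0, …, a_5) = (11, 2, 12, 9, 14, 4)

v_17(26/7) = 0 (numerator and denominator both coprime to 17), so x ∈ ℤ_17^×. Compute digits iteratively via a_i = x_i mod 17, x_{i+1} = (x_i − a_i)/17, with x_0 = x:
  x_0 = 26/7;  a_0 = 11;  x_1 = (x_0 − 11)/17 = -3/7
  x_1 = -3/7;  a_1 = 2;  x_2 = (x_1 − 2)/17 = -1/7
  x_2 = -1/7;  a_2 = 12;  x_3 = (x_2 − 12)/17 = -5/7
  x_3 = -5/7;  a_3 = 9;  x_4 = (x_3 − 9)/17 = -4/7
  x_4 = -4/7;  a_4 = 14;  x_5 = (x_4 − 14)/17 = -6/7
  x_5 = -6/7;  a_5 = 4;  x_6 = (x_5 − 4)/17 = -2/7
Digits: (11, 2, 12, 9, 14, 4).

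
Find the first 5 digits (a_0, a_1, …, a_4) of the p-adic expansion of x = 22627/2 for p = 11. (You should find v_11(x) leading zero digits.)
(a_0, …, a_4) = (0, 0, 0, 3, 6)

v_11(22627/2) = 3, so a_0 = ... = a_2 = 0. Factor out: x = 11^3 · u with u = 17/2 a unit in ℤ_11. Expand u iteratively via a_{v+i} = u_i mod 11, u_{i+1} = (u_i − a_{v+i})/11:
  u_0 = 17/2;  a_3 = 3;  u_1 = (u_0 − 3)/11 = 1/2
  u_1 = 1/2;  a_4 = 6;  u_2 = (u_1 − 6)/11 = -1/2
Digits: (0, 0, 0, 3, 6).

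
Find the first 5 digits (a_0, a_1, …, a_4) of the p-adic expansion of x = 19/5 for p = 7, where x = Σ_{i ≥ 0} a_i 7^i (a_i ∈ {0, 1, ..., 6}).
(a_0, …, a_4) = (1, 6, 2, 1, 4)

v_7(19/5) = 0 (numerator and denominator both coprime to 7), so x ∈ ℤ_7^×. Compute digits iteratively via a_i = x_i mod 7, x_{i+1} = (x_i − a_i)/7, with x_0 = x:
  x_0 = 19/5;  a_0 = 1;  x_1 = (x_0 − 1)/7 = 2/5
  x_1 = 2/5;  a_1 = 6;  x_2 = (x_1 − 6)/7 = -4/5
  x_2 = -4/5;  a_2 = 2;  x_3 = (x_2 − 2)/7 = -2/5
  x_3 = -2/5;  a_3 = 1;  x_4 = (x_3 − 1)/7 = -1/5
  x_4 = -1/5;  a_4 = 4;  x_5 = (x_4 − 4)/7 = -3/5
Digits: (1, 6, 2, 1, 4).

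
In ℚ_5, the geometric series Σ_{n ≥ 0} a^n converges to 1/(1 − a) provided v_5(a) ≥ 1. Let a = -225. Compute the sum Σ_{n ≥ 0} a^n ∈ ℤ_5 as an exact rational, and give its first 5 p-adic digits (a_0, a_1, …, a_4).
Σ a^n = 1/(1 − a) = 1/226;  first 5 digits = (1, 0, 1, 3, 0)

v_5(a) = 2 ≥ 1, so the series converges in ℤ_5 to 1/(1 − a) = 1/(1 − (-225)) = 1/226. Expand this rational in ℤ_5: compute digits iteratively via d_i = x_i mod 5, x_{i+1} = (x_i − d_i)/5. The first 5 digits are (1, 0, 1, 3, 0).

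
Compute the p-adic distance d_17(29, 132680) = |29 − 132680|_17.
d_17(29, 132680) = 1/4913

Step 1 — x − y = 29 − 132680 = -132651. Step 2 — v_17(-132651) = 3 (factor: -132651 = −(17^3 · 27); the sign does not affect v_p). Step 3 — |x − y|_17 = 17^{-3} = 1/4913.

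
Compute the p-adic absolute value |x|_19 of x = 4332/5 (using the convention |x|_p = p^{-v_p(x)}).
|4332/5|_19 = 1/361

Step 1 — compute v_19(x) by factoring powers of 19 out of the numerator and denominator: v_19(4332/5) = 2. Step 2 — apply |x|_p = p^{-v_p(x)} = 19^{-2} = 1/361.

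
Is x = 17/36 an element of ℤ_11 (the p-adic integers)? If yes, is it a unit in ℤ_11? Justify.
x ∈ ℤ_11^× (unit); v_11(x) = 0

ℤ_11 = {x ∈ ℚ_11 : v_11(x) ≥ 0} and ℤ_11^× = {x ∈ ℤ_11 : v_11(x) = 0}. Here v_11(17/36) = v_11(num) − v_11(den) = 0; compare against these criteria.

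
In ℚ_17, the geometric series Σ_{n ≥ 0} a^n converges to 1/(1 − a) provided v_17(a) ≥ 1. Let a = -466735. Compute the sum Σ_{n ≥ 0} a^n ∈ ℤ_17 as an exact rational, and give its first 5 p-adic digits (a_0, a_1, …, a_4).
Σ a^n = 1/(1 − a) = 1/466736;  first 5 digits = (1, 0, 0, 7, 11)

v_17(a) = 3 ≥ 1, so the series converges in ℤ_17 to 1/(1 − a) = 1/(1 − (-466735)) = 1/466736. Expand this rational in ℤ_17: compute digits iteratively via d_i = x_i mod 17, x_{i+1} = (x_i − d_i)/17. The first 5 digits are (1, 0, 0, 7, 11).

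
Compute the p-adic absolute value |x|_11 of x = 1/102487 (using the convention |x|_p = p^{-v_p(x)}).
|1/102487|_11 = 14641

Step 1 — compute v_11(x) by factoring powers of 11 out of the numerator and denominator: v_11(1/102487) = -4. Step 2 — apply |x|_p = p^{-v_p(x)} = 11^{4} = 14641.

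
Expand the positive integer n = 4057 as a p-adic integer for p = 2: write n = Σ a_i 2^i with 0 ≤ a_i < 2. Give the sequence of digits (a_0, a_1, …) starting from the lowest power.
(a_0, a_1, …) = (1, 0, 0, 1, 1, 0, 1, 1, 1, 1, 1, 1)

Repeated division by 2 gives the digits low-to-high: 4057 = 1 + 1·2^3 + 1·2^4 + 1·2^6 + 1·2^7 + 1·2^8 + 1·2^9 + 1·2^10 + 1·2^11. Digit sequence: (1, 0, 0, 1, 1, 0, 1, 1, 1, 1, 1, 1).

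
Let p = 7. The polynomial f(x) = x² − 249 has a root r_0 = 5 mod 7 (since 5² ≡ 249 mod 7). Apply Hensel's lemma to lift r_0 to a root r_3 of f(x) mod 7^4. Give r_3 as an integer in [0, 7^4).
r_3 = 537 (mod 2401)

Hensel's recurrence: r_{i+1} = r_i − f(r_i)·(f′(r_i))^{-1} mod 7^{i+2}, with f′(x) = 2x. Iterate:
  r_0 = 5 (mod 7)
  r_1 = 47 (mod 49)
  r_2 = 194 (mod 343)
  r_3 = 537 (mod 2401)
Final: r_3 = 537, and one checks f(r_3) ≡ 0 mod 7^4.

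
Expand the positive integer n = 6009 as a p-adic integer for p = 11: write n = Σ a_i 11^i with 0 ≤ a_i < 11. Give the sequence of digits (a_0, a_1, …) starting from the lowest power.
(a_0, a_1, …) = (3, 7, 5, 4)

Repeated division by 11 gives the digits low-to-high: 6009 = 3 + 7·11^1 + 5·11^2 + 4·11^3. Digit sequence: (3, 7, 5, 4).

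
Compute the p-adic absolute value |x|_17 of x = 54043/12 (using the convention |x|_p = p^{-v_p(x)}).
|54043/12|_17 = 1/4913

Step 1 — compute v_17(x) by factoring powers of 17 out of the numerator and denominator: v_17(54043/12) = 3. Step 2 — apply |x|_p = p^{-v_p(x)} = 17^{-3} = 1/4913.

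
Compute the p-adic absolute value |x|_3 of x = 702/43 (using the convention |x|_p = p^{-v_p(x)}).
|702/43|_3 = 1/27

Step 1 — compute v_3(x) by factoring powers of 3 out of the numerator and denominator: v_3(702/43) = 3. Step 2 — apply |x|_p = p^{-v_p(x)} = 3^{-3} = 1/27.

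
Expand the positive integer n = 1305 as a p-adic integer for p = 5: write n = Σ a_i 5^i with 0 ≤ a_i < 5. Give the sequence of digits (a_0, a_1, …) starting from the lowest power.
(a_0, a_1, …) = (0, 1, 2, 0, 2)

Repeated division by 5 gives the digits low-to-high: 1305 = 1·5^1 + 2·5^2 + 2·5^4. Digit sequence: (0, 1, 2, 0, 2).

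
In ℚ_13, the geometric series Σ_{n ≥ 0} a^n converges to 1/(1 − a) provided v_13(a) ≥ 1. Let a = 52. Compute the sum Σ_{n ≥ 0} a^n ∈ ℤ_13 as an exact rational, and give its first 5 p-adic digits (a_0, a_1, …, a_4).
Σ a^n = 1/(1 − a) = -1/51;  first 5 digits = (1, 4, 3, 0, 1)

v_13(a) = 1 ≥ 1, so the series converges in ℤ_13 to 1/(1 − a) = 1/(1 − 52) = -1/51. Expand this rational in ℤ_13: compute digits iteratively via d_i = x_i mod 13, x_{i+1} = (x_i − d_i)/13. The first 5 digits are (1, 4, 3, 0, 1).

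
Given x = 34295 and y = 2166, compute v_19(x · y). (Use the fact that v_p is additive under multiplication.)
v_19(74282970) = 5

v_p(x) = 3 (factor: 34295 = 19^3 · 5); v_p(y) = 2 (factor: 2166 = 19^2 · 6). Additivity: v_p(xy) = v_p(x) + v_p(y) = 3 + 2 = 5. (Direct check: xy = 74282970 = 19^5 · (30).)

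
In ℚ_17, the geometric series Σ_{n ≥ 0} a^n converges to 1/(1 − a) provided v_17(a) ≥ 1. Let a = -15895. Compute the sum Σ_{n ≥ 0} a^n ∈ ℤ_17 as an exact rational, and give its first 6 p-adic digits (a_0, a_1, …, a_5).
Σ a^n = 1/(1 − a) = 1/15896;  first 6 digits = (1, 0, 13, 13, 15, 7)

v_17(a) = 2 ≥ 1, so the series converges in ℤ_17 to 1/(1 − a) = 1/(1 − (-15895)) = 1/15896. Expand this rational in ℤ_17: compute digits iteratively via d_i = x_i mod 17, x_{i+1} = (x_i − d_i)/17. The first 6 digits are (1, 0, 13, 13, 15, 7).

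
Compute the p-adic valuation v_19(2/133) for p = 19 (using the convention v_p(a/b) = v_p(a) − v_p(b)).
v_19(2/133) = -1

Factor powers of 19 from the numerator and denominator of the reduced fraction: 2 = 19^0 · 2 and 133 = 19^1 · 7. Apply v_p(a/b) = v_p(a) − v_p(b): v_19(2/133) = 0 − 1 = -1.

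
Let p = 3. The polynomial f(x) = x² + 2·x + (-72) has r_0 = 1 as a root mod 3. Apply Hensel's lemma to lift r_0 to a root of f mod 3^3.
r_2 = 16 (mod 27)

Hensel: r_{i+1} = r_i − f(r_i)·(f′(r_i))^{-1} mod 3^{i+2}, f′(x) = 2x + 2. Iterate:
  r_0 = 1 (mod 3)
  r_1 = 7 (mod 9)
  r_2 = 16 (mod 27)
Final: r = 16 satisfies f(r) ≡ 0 mod 3^3.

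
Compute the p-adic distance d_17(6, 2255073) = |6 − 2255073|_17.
d_17(6, 2255073) = 1/83521

Step 1 — x − y = 6 − 2255073 = -2255067. Step 2 — v_17(-2255067) = 4 (factor: -2255067 = −(17^4 · 27); the sign does not affect v_p). Step 3 — |x − y|_17 = 17^{-4} = 1/83521.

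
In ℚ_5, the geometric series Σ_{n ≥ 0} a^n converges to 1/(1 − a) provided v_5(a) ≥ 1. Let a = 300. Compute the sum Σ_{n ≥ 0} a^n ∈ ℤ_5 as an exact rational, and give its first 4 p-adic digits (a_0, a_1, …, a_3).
Σ a^n = 1/(1 − a) = -1/299;  first 4 digits = (1, 0, 2, 2)

v_5(a) = 2 ≥ 1, so the series converges in ℤ_5 to 1/(1 − a) = 1/(1 − 300) = -1/299. Expand this rational in ℤ_5: compute digits iteratively via d_i = x_i mod 5, x_{i+1} = (x_i − d_i)/5. The first 4 digits are (1, 0, 2, 2).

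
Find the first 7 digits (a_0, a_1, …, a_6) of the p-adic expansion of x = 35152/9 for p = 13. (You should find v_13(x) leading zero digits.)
(a_0, …, a_6) = (0, 0, 0, 9, 11, 2, 7)

v_13(35152/9) = 3, so a_0 = ... = a_2 = 0. Factor out: x = 13^3 · u with u = 16/9 a unit in ℤ_13. Expand u iteratively via a_{v+i} = u_i mod 13, u_{i+1} = (u_i − a_{v+i})/13:
  u_0 = 16/9;  a_3 = 9;  u_1 = (u_0 − 9)/13 = -5/9
  u_1 = -5/9;  a_4 = 11;  u_2 = (u_1 − 11)/13 = -8/9
  u_2 = -8/9;  a_5 = 2;  u_3 = (u_2 − 2)/13 = -2/9
  u_3 = -2/9;  a_6 = 7;  u_4 = (u_3 − 7)/13 = -5/9
Digits: (0, 0, 0, 9, 11, 2, 7).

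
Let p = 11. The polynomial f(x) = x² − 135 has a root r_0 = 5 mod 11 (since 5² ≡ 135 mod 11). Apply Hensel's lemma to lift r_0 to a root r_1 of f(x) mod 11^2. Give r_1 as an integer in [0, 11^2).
r_1 = 16 (mod 121)

Hensel's recurrence: r_{i+1} = r_i − f(r_i)·(f′(r_i))^{-1} mod 11^{i+2}, with f′(x) = 2x. Iterate:
  r_0 = 5 (mod 11)
  r_1 = 16 (mod 121)
Final: r_1 = 16, and one checks f(r_1) ≡ 0 mod 11^2.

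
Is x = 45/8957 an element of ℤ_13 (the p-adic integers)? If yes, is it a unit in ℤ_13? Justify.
x ∉ ℤ_13 (v_13(x) = -2 < 0)

ℤ_13 = {x ∈ ℚ_13 : v_13(x) ≥ 0} and ℤ_13^× = {x ∈ ℤ_13 : v_13(x) = 0}. Here v_13(45/8957) = v_13(num) − v_13(den) = -2; compare against these criteria.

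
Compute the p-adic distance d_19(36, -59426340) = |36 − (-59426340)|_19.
d_19(36, -59426340) = 1/2476099

Step 1 — x − y = 36 − (-59426340) = 59426376. Step 2 — v_19(59426376) = 5 (factor: 59426376 = (19^5 · 24); the sign does not affect v_p). Step 3 — |x − y|_19 = 19^{-5} = 1/2476099.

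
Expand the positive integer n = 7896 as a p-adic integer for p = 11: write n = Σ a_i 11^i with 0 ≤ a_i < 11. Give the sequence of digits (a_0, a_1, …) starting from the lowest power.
(a_0, a_1, …) = (9, 2, 10, 5)

Repeated division by 11 gives the digits low-to-high: 7896 = 9 + 2·11^1 + 10·11^2 + 5·11^3. Digit sequence: (9, 2, 10, 5).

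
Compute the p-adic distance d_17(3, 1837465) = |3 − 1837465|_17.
d_17(3, 1837465) = 1/83521

Step 1 — x − y = 3 − 1837465 = -1837462. Step 2 — v_17(-1837462) = 4 (factor: -1837462 = −(17^4 · 22); the sign does not affect v_p). Step 3 — |x − y|_17 = 17^{-4} = 1/83521.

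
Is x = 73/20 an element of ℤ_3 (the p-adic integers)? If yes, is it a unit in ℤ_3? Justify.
x ∈ ℤ_3^× (unit); v_3(x) = 0

ℤ_3 = {x ∈ ℚ_3 : v_3(x) ≥ 0} and ℤ_3^× = {x ∈ ℤ_3 : v_3(x) = 0}. Here v_3(73/20) = v_3(num) − v_3(den) = 0; compare against these criteria.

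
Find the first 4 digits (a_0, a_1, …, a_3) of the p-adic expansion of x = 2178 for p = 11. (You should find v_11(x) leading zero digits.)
(a_0, …, a_3) = (0, 0, 7, 1)

v_11(2178) = 2, so a_0 = ... = a_1 = 0. Factor out: x = 11^2 · u with u = 18 a unit in ℤ_11. Expand u iteratively via a_{v+i} = u_i mod 11, u_{i+1} = (u_i − a_{v+i})/11:
  u_0 = 18;  a_2 = 7;  u_1 = (u_0 − 7)/11 = 1
  u_1 = 1;  a_3 = 1;  u_2 = (u_1 − 1)/11 = 0
Digits: (0, 0, 7, 1).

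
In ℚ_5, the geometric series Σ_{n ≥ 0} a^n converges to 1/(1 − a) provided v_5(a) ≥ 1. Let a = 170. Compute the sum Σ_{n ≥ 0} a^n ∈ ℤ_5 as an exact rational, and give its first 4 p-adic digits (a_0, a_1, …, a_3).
Σ a^n = 1/(1 − a) = -1/169;  first 4 digits = (1, 4, 2, 1)

v_5(a) = 1 ≥ 1, so the series converges in ℤ_5 to 1/(1 − a) = 1/(1 − 170) = -1/169. Expand this rational in ℤ_5: compute digits iteratively via d_i = x_i mod 5, x_{i+1} = (x_i − d_i)/5. The first 4 digits are (1, 4, 2, 1).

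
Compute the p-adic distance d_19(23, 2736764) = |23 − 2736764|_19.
d_19(23, 2736764) = 1/130321

Step 1 — x − y = 23 − 2736764 = -2736741. Step 2 — v_19(-2736741) = 4 (factor: -2736741 = −(19^4 · 21); the sign does not affect v_p). Step 3 — |x − y|_19 = 19^{-4} = 1/130321.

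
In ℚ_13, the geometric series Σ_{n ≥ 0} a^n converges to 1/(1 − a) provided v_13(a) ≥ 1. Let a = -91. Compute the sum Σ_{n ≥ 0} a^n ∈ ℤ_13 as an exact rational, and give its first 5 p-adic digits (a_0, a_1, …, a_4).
Σ a^n = 1/(1 − a) = 1/92;  first 5 digits = (1, 6, 9, 11, 8)

v_13(a) = 1 ≥ 1, so the series converges in ℤ_13 to 1/(1 − a) = 1/(1 − (-91)) = 1/92. Expand this rational in ℤ_13: compute digits iteratively via d_i = x_i mod 13, x_{i+1} = (x_i − d_i)/13. The first 5 digits are (1, 6, 9, 11, 8).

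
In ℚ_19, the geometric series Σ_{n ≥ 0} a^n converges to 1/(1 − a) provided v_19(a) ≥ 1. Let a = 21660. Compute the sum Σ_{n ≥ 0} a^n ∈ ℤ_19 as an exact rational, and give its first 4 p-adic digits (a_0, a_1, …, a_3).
Σ a^n = 1/(1 − a) = -1/21659;  first 4 digits = (1, 0, 3, 3)

v_19(a) = 2 ≥ 1, so the series converges in ℤ_19 to 1/(1 − a) = 1/(1 − 21660) = -1/21659. Expand this rational in ℤ_19: compute digits iteratively via d_i = x_i mod 19, x_{i+1} = (x_i − d_i)/19. The first 4 digits are (1, 0, 3, 3).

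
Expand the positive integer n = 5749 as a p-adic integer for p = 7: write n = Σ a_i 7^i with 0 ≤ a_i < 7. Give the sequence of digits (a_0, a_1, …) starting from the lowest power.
(a_0, a_1, …) = (2, 2, 5, 2, 2)

Repeated division by 7 gives the digits low-to-high: 5749 = 2 + 2·7^1 + 5·7^2 + 2·7^3 + 2·7^4. Digit sequence: (2, 2, 5, 2, 2).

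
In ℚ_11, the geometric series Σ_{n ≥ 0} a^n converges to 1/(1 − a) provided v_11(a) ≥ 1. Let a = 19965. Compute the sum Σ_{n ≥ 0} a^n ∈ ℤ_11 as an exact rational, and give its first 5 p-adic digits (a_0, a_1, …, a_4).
Σ a^n = 1/(1 − a) = -1/19964;  first 5 digits = (1, 0, 0, 4, 1)

v_11(a) = 3 ≥ 1, so the series converges in ℤ_11 to 1/(1 − a) = 1/(1 − 19965) = -1/19964. Expand this rational in ℤ_11: compute digits iteratively via d_i = x_i mod 11, x_{i+1} = (x_i − d_i)/11. The first 5 digits are (1, 0, 0, 4, 1).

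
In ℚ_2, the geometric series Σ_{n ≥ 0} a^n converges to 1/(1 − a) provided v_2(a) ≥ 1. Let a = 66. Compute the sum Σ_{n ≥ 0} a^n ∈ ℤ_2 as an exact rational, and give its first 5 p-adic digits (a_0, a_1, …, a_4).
Σ a^n = 1/(1 − a) = -1/65;  first 5 digits = (1, 1, 1, 1, 1)

v_2(a) = 1 ≥ 1, so the series converges in ℤ_2 to 1/(1 − a) = 1/(1 − 66) = -1/65. Expand this rational in ℤ_2: compute digits iteratively via d_i = x_i mod 2, x_{i+1} = (x_i − d_i)/2. The first 5 digits are (1, 1, 1, 1, 1).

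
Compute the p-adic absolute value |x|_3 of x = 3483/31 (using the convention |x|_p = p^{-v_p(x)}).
|3483/31|_3 = 1/81

Step 1 — compute v_3(x) by factoring powers of 3 out of the numerator and denominator: v_3(3483/31) = 4. Step 2 — apply |x|_p = p^{-v_p(x)} = 3^{-4} = 1/81.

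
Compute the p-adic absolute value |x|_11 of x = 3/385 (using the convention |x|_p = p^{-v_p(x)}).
|3/385|_11 = 11

Step 1 — compute v_11(x) by factoring powers of 11 out of the numerator and denominator: v_11(3/385) = -1. Step 2 — apply |x|_p = p^{-v_p(x)} = 11^{1} = 11.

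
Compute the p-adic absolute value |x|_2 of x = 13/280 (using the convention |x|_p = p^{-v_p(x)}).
|13/280|_2 = 8

Step 1 — compute v_2(x) by factoring powers of 2 out of the numerator and denominator: v_2(13/280) = -3. Step 2 — apply |x|_p = p^{-v_p(x)} = 2^{3} = 8.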